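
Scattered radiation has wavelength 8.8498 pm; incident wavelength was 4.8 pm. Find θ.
132.00°

First find the wavelength shift:
Δλ = λ' - λ = 8.8498 - 4.8 = 4.0498 pm

Using Δλ = λ_C(1 - cos θ), with λ_C = h/(m_e·c) ≈ 2.42631024 pm:
cos θ = 1 - Δλ/λ_C
cos θ = 1 - 4.0498/2.42631024
cos θ = -0.669119

θ = arccos(-0.669119)
θ = 132.00°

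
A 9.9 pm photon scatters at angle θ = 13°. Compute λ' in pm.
9.9622 pm

Using the Compton scattering formula:
λ' = λ + Δλ = λ + λ_C(1 - cos θ)

Given:
- Initial wavelength λ = 9.9 pm
- Scattering angle θ = 13°
- Compton wavelength λ_C ≈ 2.4263 pm

Calculate the shift:
Δλ = 2.4263 × (1 - cos(13°))
Δλ = 2.4263 × 0.0256
Δλ = 0.0622 pm

Final wavelength:
λ' = 9.9 + 0.0622 = 9.9622 pm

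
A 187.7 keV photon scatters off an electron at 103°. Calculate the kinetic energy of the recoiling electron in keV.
58.2471 keV

By energy conservation: K_e = E_initial - E_final

First find the scattered photon energy:
Initial wavelength: λ = hc/E = 6.6054 pm
Compton shift: Δλ = λ_C(1 - cos(103°)) = 2.9721 pm
Final wavelength: λ' = 6.6054 + 2.9721 = 9.5776 pm
Final photon energy: E' = hc/λ' = 129.4529 keV

Electron kinetic energy:
K_e = E - E' = 187.7000 - 129.4529 = 58.2471 keV

(Intermediate values are shown rounded; full precision is carried through to the final answer.)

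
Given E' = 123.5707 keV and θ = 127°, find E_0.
201.6999 keV

Convert final energy to wavelength (hc ≈ 1239.842 keV·pm):
λ' = hc/E' = 1239.842 / 123.5707 = 10.0335 pm

Calculate the Compton shift:
Δλ = λ_C(1 - cos(127°))
Δλ = 2.4263 × (1 - cos(127°))
Δλ = 3.8865 pm

Initial wavelength:
λ = λ' - Δλ = 10.0335 - 3.8865 = 6.1470 pm

Initial energy:
E = hc/λ = 1239.842 / 6.1470 = 201.6999 keV

(Intermediate values are shown rounded; full precision is carried through to the final answer.)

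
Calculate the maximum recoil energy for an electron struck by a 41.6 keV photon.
5.8249 keV

Maximum energy transfer occurs at θ = 180° (backscattering).

Initial photon: E₀ = 41.6 keV → λ₀ = 29.8039 pm

Maximum Compton shift (at 180°):
Δλ_max = 2λ_C = 2 × 2.4263 = 4.8526 pm

Final wavelength:
λ' = 29.8039 + 4.8526 = 34.6565 pm

Minimum photon energy (maximum energy to electron):
E'_min = hc/λ' = 35.7751 keV

Maximum electron kinetic energy:
K_max = E₀ - E'_min = 41.6000 - 35.7751 = 5.8249 keV

(Intermediate values are shown rounded; full precision is carried through to the final answer.)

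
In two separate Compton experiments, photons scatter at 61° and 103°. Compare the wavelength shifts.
103° produces the larger shift by a factor of 2.378

Calculate both shifts using Δλ = λ_C(1 - cos θ):

For θ₁ = 61°:
Δλ₁ = 2.4263 × (1 - cos(61°))
Δλ₁ = 2.4263 × 0.5152
Δλ₁ = 1.2500 pm

For θ₂ = 103°:
Δλ₂ = 2.4263 × (1 - cos(103°))
Δλ₂ = 2.4263 × 1.2250
Δλ₂ = 2.9721 pm

The 103° angle produces the larger shift.
Ratio: 2.9721/1.2500 = 2.378

(Intermediate values are shown rounded; full precision is carried through to the final answer.)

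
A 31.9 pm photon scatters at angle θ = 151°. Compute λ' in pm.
36.4484 pm

Using the Compton scattering formula:
λ' = λ + Δλ = λ + λ_C(1 - cos θ)

Given:
- Initial wavelength λ = 31.9 pm
- Scattering angle θ = 151°
- Compton wavelength λ_C ≈ 2.4263 pm

Calculate the shift:
Δλ = 2.4263 × (1 - cos(151°))
Δλ = 2.4263 × 1.8746
Δλ = 4.5484 pm

Final wavelength:
λ' = 31.9 + 4.5484 = 36.4484 pm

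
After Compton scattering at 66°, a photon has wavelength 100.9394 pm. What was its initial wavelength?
99.5000 pm

From λ' = λ + Δλ, we have λ = λ' - Δλ

First calculate the Compton shift:
Δλ = λ_C(1 - cos θ)
Δλ = 2.4263 × (1 - cos(66°))
Δλ = 2.4263 × 0.5933
Δλ = 1.4394 pm

Initial wavelength:
λ = λ' - Δλ
λ = 100.9394 - 1.4394
λ = 99.5000 pm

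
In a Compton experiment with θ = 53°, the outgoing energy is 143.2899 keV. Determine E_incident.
161.2999 keV

Convert final energy to wavelength (hc ≈ 1239.842 keV·pm):
λ' = hc/E' = 1239.842 / 143.2899 = 8.6527 pm

Calculate the Compton shift:
Δλ = λ_C(1 - cos(53°))
Δλ = 2.4263 × (1 - cos(53°))
Δλ = 0.9661 pm

Initial wavelength:
λ = λ' - Δλ = 8.6527 - 0.9661 = 7.6866 pm

Initial energy:
E = hc/λ = 1239.842 / 7.6866 = 161.2999 keV

(Intermediate values are shown rounded; full precision is carried through to the final answer.)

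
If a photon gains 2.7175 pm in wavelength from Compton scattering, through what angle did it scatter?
96.89°

From the Compton formula Δλ = λ_C(1 - cos θ), we can solve for θ:

cos θ = 1 - Δλ/λ_C

Given:
- Δλ = 2.7175 pm
- λ_C = h/(m_e·c) ≈ 2.42631024 pm

cos θ = 1 - 2.7175/2.42631024
cos θ = 1 - 1.120013
cos θ = -0.120013

θ = arccos(-0.120013)
θ = 96.89°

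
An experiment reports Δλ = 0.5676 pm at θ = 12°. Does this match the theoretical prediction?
No, inconsistent

Calculate the expected shift for θ = 12°:

Δλ_expected = λ_C(1 - cos(12°))
Δλ_expected = 2.4263 × (1 - cos(12°))
Δλ_expected = 2.4263 × 0.0219
Δλ_expected = 0.0530 pm

Given shift: 0.5676 pm
Expected shift: 0.0530 pm
Difference: 0.5146 pm

The values do not match. The given shift corresponds to θ ≈ 40.0°, not 12°.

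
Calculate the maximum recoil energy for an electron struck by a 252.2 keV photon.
125.2805 keV

Maximum energy transfer occurs at θ = 180° (backscattering).

Initial photon: E₀ = 252.2 keV → λ₀ = 4.9161 pm

Maximum Compton shift (at 180°):
Δλ_max = 2λ_C = 2 × 2.4263 = 4.8526 pm

Final wavelength:
λ' = 4.9161 + 4.8526 = 9.7687 pm

Minimum photon energy (maximum energy to electron):
E'_min = hc/λ' = 126.9195 keV

Maximum electron kinetic energy:
K_max = E₀ - E'_min = 252.2000 - 126.9195 = 125.2805 keV

(Intermediate values are shown rounded; full precision is carried through to the final answer.)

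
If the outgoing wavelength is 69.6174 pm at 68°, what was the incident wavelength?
68.1000 pm

From λ' = λ + Δλ, we have λ = λ' - Δλ

First calculate the Compton shift:
Δλ = λ_C(1 - cos θ)
Δλ = 2.4263 × (1 - cos(68°))
Δλ = 2.4263 × 0.6254
Δλ = 1.5174 pm

Initial wavelength:
λ = λ' - Δλ
λ = 69.6174 - 1.5174
λ = 68.1000 pm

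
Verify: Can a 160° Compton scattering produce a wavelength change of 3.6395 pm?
No, inconsistent

Calculate the expected shift for θ = 160°:

Δλ_expected = λ_C(1 - cos(160°))
Δλ_expected = 2.4263 × (1 - cos(160°))
Δλ_expected = 2.4263 × 1.9397
Δλ_expected = 4.7063 pm

Given shift: 3.6395 pm
Expected shift: 4.7063 pm
Difference: 1.0668 pm

The values do not match. The given shift corresponds to θ ≈ 120.0°, not 160°.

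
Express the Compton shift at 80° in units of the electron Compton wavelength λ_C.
0.8264 λ_C

The Compton shift formula is:
Δλ = λ_C(1 - cos θ)

Dividing both sides by λ_C:
Δλ/λ_C = 1 - cos θ

For θ = 80°:
Δλ/λ_C = 1 - cos(80°)
Δλ/λ_C = 1 - 0.1736
Δλ/λ_C = 0.8264

This means the shift is 0.8264 × λ_C = 2.0050 pm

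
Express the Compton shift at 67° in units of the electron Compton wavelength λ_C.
0.6093 λ_C

The Compton shift formula is:
Δλ = λ_C(1 - cos θ)

Dividing both sides by λ_C:
Δλ/λ_C = 1 - cos θ

For θ = 67°:
Δλ/λ_C = 1 - cos(67°)
Δλ/λ_C = 1 - 0.3907
Δλ/λ_C = 0.6093

This means the shift is 0.6093 × λ_C = 1.4783 pm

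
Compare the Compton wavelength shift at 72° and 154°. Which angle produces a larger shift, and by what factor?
154° produces the larger shift by a factor of 2.748

Calculate both shifts using Δλ = λ_C(1 - cos θ):

For θ₁ = 72°:
Δλ₁ = 2.4263 × (1 - cos(72°))
Δλ₁ = 2.4263 × 0.6910
Δλ₁ = 1.6765 pm

For θ₂ = 154°:
Δλ₂ = 2.4263 × (1 - cos(154°))
Δλ₂ = 2.4263 × 1.8988
Δλ₂ = 4.6071 pm

The 154° angle produces the larger shift.
Ratio: 4.6071/1.6765 = 2.748

(Intermediate values are shown rounded; full precision is carried through to the final answer.)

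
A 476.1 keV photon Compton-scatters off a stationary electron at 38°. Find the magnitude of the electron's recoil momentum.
1.5711e-22 kg·m/s

The electron is initially at rest, so by conservation of momentum:
p⃗_e = p⃗₀ − p⃗'  (incident photon momentum minus scattered photon momentum)

Photon momentum magnitudes (p = h/λ = E/c):
λ₀ = hc/E₀ = 2.6042 pm → p₀ = h/λ₀ = 2.5444e-22 kg·m/s
Δλ = λ_C(1 − cos 38°) = 0.5144 pm
λ' = 3.1185 pm → p' = h/λ' = 2.1248e-22 kg·m/s

The scattered photon makes angle θ = 38° with the incident direction, so by the law of cosines:
|p⃗_e|² = p₀² + p'² − 2p₀p'cos θ
|p⃗_e|² = (2.5444e-22)² + (2.1248e-22)² − 2·2.5444e-22·2.1248e-22·cos(38°)
|p⃗_e| = 1.5711e-22 kg·m/s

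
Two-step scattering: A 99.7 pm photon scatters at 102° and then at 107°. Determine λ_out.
105.7665 pm

Apply Compton shift twice:

First scattering at θ₁ = 102°:
Δλ₁ = λ_C(1 - cos(102°))
Δλ₁ = 2.4263 × 1.2079
Δλ₁ = 2.9308 pm

After first scattering:
λ₁ = 99.7 + 2.9308 = 102.6308 pm

Second scattering at θ₂ = 107°:
Δλ₂ = λ_C(1 - cos(107°))
Δλ₂ = 2.4263 × 1.2924
Δλ₂ = 3.1357 pm

Final wavelength:
λ₂ = 102.6308 + 3.1357 = 105.7665 pm

Total shift: Δλ_total = 2.9308 + 3.1357 = 6.0665 pm

(Intermediate values are shown rounded; full precision is carried through to the final answer.)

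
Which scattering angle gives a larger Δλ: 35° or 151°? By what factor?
151° produces the larger shift by a factor of 10.366

Calculate both shifts using Δλ = λ_C(1 - cos θ):

For θ₁ = 35°:
Δλ₁ = 2.4263 × (1 - cos(35°))
Δλ₁ = 2.4263 × 0.1808
Δλ₁ = 0.4388 pm

For θ₂ = 151°:
Δλ₂ = 2.4263 × (1 - cos(151°))
Δλ₂ = 2.4263 × 1.8746
Δλ₂ = 4.5484 pm

The 151° angle produces the larger shift.
Ratio: 4.5484/0.4388 = 10.366

(Intermediate values are shown rounded; full precision is carried through to the final answer.)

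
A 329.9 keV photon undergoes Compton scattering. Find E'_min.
143.9859 keV (at θ = 180°)

The scattered photon has minimum energy when its wavelength is maximum, i.e., when the Compton shift Δλ = λ_C(1 − cos θ) is maximum. This occurs at θ = 180° (backscattering), giving Δλ_max = 2λ_C = 4.8526 pm.

Initial wavelength: λ₀ = hc/E₀ = 3.7582 pm
Maximum final wavelength: λ'_max = λ₀ + 2λ_C = 3.7582 + 4.8526 = 8.6109 pm
Minimum final energy: E'_min = hc/λ'_max = 143.9859 keV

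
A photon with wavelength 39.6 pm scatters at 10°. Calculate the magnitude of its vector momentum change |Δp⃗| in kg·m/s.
2.9154e-24 kg·m/s

Photon momentum magnitude is p = h/λ.

Initial momentum:
p₀ = h/λ = 6.6261e-34/3.9600e-11 = 1.6733e-23 kg·m/s

After scattering:
λ' = λ + Δλ = 39.6 + 0.0369 = 39.6369 pm
p' = h/λ' = 6.6261e-34/3.9637e-11 = 1.6717e-23 kg·m/s

Momentum is a vector; the scattered photon's direction makes angle θ = 10° with the incident direction. The magnitude of the vector change Δp⃗ = p⃗₀ − p⃗' is found from the law of cosines:
|Δp⃗|² = p₀² + p'² − 2p₀p'cos θ
|Δp⃗|² = (1.6733e-23)² + (1.6717e-23)² − 2·1.6733e-23·1.6717e-23·cos(10°)
|Δp⃗| = 2.9154e-24 kg·m/s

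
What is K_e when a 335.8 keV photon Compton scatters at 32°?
30.4868 keV

By energy conservation: K_e = E_initial - E_final

First find the scattered photon energy:
Initial wavelength: λ = hc/E = 3.6922 pm
Compton shift: Δλ = λ_C(1 - cos(32°)) = 0.3687 pm
Final wavelength: λ' = 3.6922 + 0.3687 = 4.0609 pm
Final photon energy: E' = hc/λ' = 305.3132 keV

Electron kinetic energy:
K_e = E - E' = 335.8000 - 305.3132 = 30.4868 keV

(Intermediate values are shown rounded; full precision is carried through to the final answer.)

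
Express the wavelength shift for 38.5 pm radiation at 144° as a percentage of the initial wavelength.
11.4006%

Calculate the Compton shift:
Δλ = λ_C(1 - cos(144°))
Δλ = 2.4263 × (1 - cos(144°))
Δλ = 2.4263 × 1.8090
Δλ = 4.3892 pm

Percentage change:
(Δλ/λ₀) × 100 = (4.3892/38.5) × 100
= 11.4006%

(Intermediate values are shown rounded; full precision is carried through to the final answer.)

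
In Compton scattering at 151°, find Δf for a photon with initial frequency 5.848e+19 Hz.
2.749e+19 Hz (decrease)

Convert frequency to wavelength (c = 299792458 m/s):
λ₀ = c/f₀ = 299792458/5.848e+19 = 5.1264100e-12 m = 5.1264 pm

Calculate Compton shift:
Δλ = λ_C(1 - cos(151°)) = 4.5484 pm

Final wavelength:
λ' = λ₀ + Δλ = 5.1264 + 4.5484 = 9.6748 pm

Final frequency:
f' = c/λ' = 299792458/9.6748190e-12 = 3.0986880e+19 Hz

Frequency shift (decrease):
Δf = f₀ - f' = 5.848e+19 - 3.0986880e+19 = 2.749e+19 Hz

(Intermediate values are shown rounded; full precision is carried through to the final answer.)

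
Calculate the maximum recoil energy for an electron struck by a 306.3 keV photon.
166.9985 keV

Maximum energy transfer occurs at θ = 180° (backscattering).

Initial photon: E₀ = 306.3 keV → λ₀ = 4.0478 pm

Maximum Compton shift (at 180°):
Δλ_max = 2λ_C = 2 × 2.4263 = 4.8526 pm

Final wavelength:
λ' = 4.0478 + 4.8526 = 8.9004 pm

Minimum photon energy (maximum energy to electron):
E'_min = hc/λ' = 139.3015 keV

Maximum electron kinetic energy:
K_max = E₀ - E'_min = 306.3000 - 139.3015 = 166.9985 keV

(Intermediate values are shown rounded; full precision is carried through to the final answer.)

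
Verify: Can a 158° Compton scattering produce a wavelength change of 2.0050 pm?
No, inconsistent

Calculate the expected shift for θ = 158°:

Δλ_expected = λ_C(1 - cos(158°))
Δλ_expected = 2.4263 × (1 - cos(158°))
Δλ_expected = 2.4263 × 1.9272
Δλ_expected = 4.6759 pm

Given shift: 2.0050 pm
Expected shift: 4.6759 pm
Difference: 2.6710 pm

The values do not match. The given shift corresponds to θ ≈ 80.0°, not 158°.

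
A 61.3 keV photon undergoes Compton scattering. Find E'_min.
49.4386 keV (at θ = 180°)

The scattered photon has minimum energy when its wavelength is maximum, i.e., when the Compton shift Δλ = λ_C(1 − cos θ) is maximum. This occurs at θ = 180° (backscattering), giving Δλ_max = 2λ_C = 4.8526 pm.

Initial wavelength: λ₀ = hc/E₀ = 20.2258 pm
Maximum final wavelength: λ'_max = λ₀ + 2λ_C = 20.2258 + 4.8526 = 25.0784 pm
Minimum final energy: E'_min = hc/λ'_max = 49.4386 keV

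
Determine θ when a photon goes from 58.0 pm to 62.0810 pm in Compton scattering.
133.00°

First find the wavelength shift:
Δλ = λ' - λ = 62.0810 - 58.0 = 4.0810 pm

Using Δλ = λ_C(1 - cos θ), with λ_C = h/(m_e·c) ≈ 2.42631024 pm:
cos θ = 1 - Δλ/λ_C
cos θ = 1 - 4.0810/2.42631024
cos θ = -0.681978

θ = arccos(-0.681978)
θ = 133.00°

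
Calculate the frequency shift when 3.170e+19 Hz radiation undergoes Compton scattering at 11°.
1.487e+17 Hz (decrease)

Convert frequency to wavelength (c = 299792458 m/s):
λ₀ = c/f₀ = 299792458/3.170e+19 = 9.4571753e-12 m = 9.4572 pm

Calculate Compton shift:
Δλ = λ_C(1 - cos(11°)) = 0.0446 pm

Final wavelength:
λ' = λ₀ + Δλ = 9.4572 + 0.0446 = 9.5018 pm

Final frequency:
f' = c/λ' = 299792458/9.5017535e-12 = 3.1551277e+19 Hz

Frequency shift (decrease):
Δf = f₀ - f' = 3.170e+19 - 3.1551277e+19 = 1.487e+17 Hz

(Intermediate values are shown rounded; full precision is carried through to the final answer.)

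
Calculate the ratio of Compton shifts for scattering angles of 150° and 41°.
150° produces the larger shift by a factor of 7.607

Calculate both shifts using Δλ = λ_C(1 - cos θ):

For θ₁ = 41°:
Δλ₁ = 2.4263 × (1 - cos(41°))
Δλ₁ = 2.4263 × 0.2453
Δλ₁ = 0.5952 pm

For θ₂ = 150°:
Δλ₂ = 2.4263 × (1 - cos(150°))
Δλ₂ = 2.4263 × 1.8660
Δλ₂ = 4.5276 pm

The 150° angle produces the larger shift.
Ratio: 4.5276/0.5952 = 7.607

(Intermediate values are shown rounded; full precision is carried through to the final answer.)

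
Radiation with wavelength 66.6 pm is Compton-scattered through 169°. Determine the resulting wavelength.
71.4080 pm

Using the Compton scattering formula:
λ' = λ + Δλ = λ + λ_C(1 - cos θ)

Given:
- Initial wavelength λ = 66.6 pm
- Scattering angle θ = 169°
- Compton wavelength λ_C ≈ 2.4263 pm

Calculate the shift:
Δλ = 2.4263 × (1 - cos(169°))
Δλ = 2.4263 × 1.9816
Δλ = 4.8080 pm

Final wavelength:
λ' = 66.6 + 4.8080 = 71.4080 pm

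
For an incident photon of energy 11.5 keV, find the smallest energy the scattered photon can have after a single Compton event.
11.0047 keV (at θ = 180°)

The scattered photon has minimum energy when its wavelength is maximum, i.e., when the Compton shift Δλ = λ_C(1 − cos θ) is maximum. This occurs at θ = 180° (backscattering), giving Δλ_max = 2λ_C = 4.8526 pm.

Initial wavelength: λ₀ = hc/E₀ = 107.8123 pm
Maximum final wavelength: λ'_max = λ₀ + 2λ_C = 107.8123 + 4.8526 = 112.6650 pm
Minimum final energy: E'_min = hc/λ'_max = 11.0047 keV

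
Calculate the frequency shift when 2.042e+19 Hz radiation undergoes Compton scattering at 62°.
1.646e+18 Hz (decrease)

Convert frequency to wavelength (c = 299792458 m/s):
λ₀ = c/f₀ = 299792458/2.042e+19 = 1.4681315e-11 m = 14.6813 pm

Calculate Compton shift:
Δλ = λ_C(1 - cos(62°)) = 1.2872 pm

Final wavelength:
λ' = λ₀ + Δλ = 14.6813 + 1.2872 = 15.9685 pm

Final frequency:
f' = c/λ' = 299792458/1.5968542e-11 = 1.8773941e+19 Hz

Frequency shift (decrease):
Δf = f₀ - f' = 2.042e+19 - 1.8773941e+19 = 1.646e+18 Hz

(Intermediate values are shown rounded; full precision is carried through to the final answer.)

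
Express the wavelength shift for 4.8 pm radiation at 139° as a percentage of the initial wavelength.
88.6973%

Calculate the Compton shift:
Δλ = λ_C(1 - cos(139°))
Δλ = 2.4263 × (1 - cos(139°))
Δλ = 2.4263 × 1.7547
Δλ = 4.2575 pm

Percentage change:
(Δλ/λ₀) × 100 = (4.2575/4.8) × 100
= 88.6973%

(Intermediate values are shown rounded; full precision is carried through to the final answer.)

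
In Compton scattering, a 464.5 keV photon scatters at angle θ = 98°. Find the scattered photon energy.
228.1980 keV

First convert energy to wavelength:
λ = hc/E, with hc ≈ 1239.842 keV·pm (i.e. 1239.842 eV·nm)

For E = 464.5 keV = 464500 eV:
λ = 1239.842 keV·pm / 464.5 keV
λ = 2.6692 pm

Calculate the Compton shift:
Δλ = λ_C(1 - cos(98°)) = 2.4263 × 1.1392
Δλ = 2.7640 pm

Final wavelength:
λ' = 2.6692 + 2.7640 = 5.4332 pm

Final energy:
E' = hc/λ' = 1239.842 / 5.4332 = 228.1980 keV

(Intermediate values are shown rounded; full precision is carried through to the final answer.)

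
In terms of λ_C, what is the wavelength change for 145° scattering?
1.8192 λ_C

The Compton shift formula is:
Δλ = λ_C(1 - cos θ)

Dividing both sides by λ_C:
Δλ/λ_C = 1 - cos θ

For θ = 145°:
Δλ/λ_C = 1 - cos(145°)
Δλ/λ_C = 1 - -0.8192
Δλ/λ_C = 1.8192

This means the shift is 1.8192 × λ_C = 4.4138 pm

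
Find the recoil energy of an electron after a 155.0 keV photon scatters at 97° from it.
39.3537 keV

By energy conservation: K_e = E_initial - E_final

First find the scattered photon energy:
Initial wavelength: λ = hc/E = 7.9990 pm
Compton shift: Δλ = λ_C(1 - cos(97°)) = 2.7220 pm
Final wavelength: λ' = 7.9990 + 2.7220 = 10.7210 pm
Final photon energy: E' = hc/λ' = 115.6463 keV

Electron kinetic energy:
K_e = E - E' = 155.0000 - 115.6463 = 39.3537 keV

(Intermediate values are shown rounded; full precision is carried through to the final answer.)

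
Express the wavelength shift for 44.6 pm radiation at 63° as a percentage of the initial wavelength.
2.9704%

Calculate the Compton shift:
Δλ = λ_C(1 - cos(63°))
Δλ = 2.4263 × (1 - cos(63°))
Δλ = 2.4263 × 0.5460
Δλ = 1.3248 pm

Percentage change:
(Δλ/λ₀) × 100 = (1.3248/44.6) × 100
= 2.9704%

(Intermediate values are shown rounded; full precision is carried through to the final answer.)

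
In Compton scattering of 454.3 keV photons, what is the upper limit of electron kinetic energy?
290.7701 keV

Maximum energy transfer occurs at θ = 180° (backscattering).

Initial photon: E₀ = 454.3 keV → λ₀ = 2.7291 pm

Maximum Compton shift (at 180°):
Δλ_max = 2λ_C = 2 × 2.4263 = 4.8526 pm

Final wavelength:
λ' = 2.7291 + 4.8526 = 7.5817 pm

Minimum photon energy (maximum energy to electron):
E'_min = hc/λ' = 163.5299 keV

Maximum electron kinetic energy:
K_max = E₀ - E'_min = 454.3000 - 163.5299 = 290.7701 keV

(Intermediate values are shown rounded; full precision is carried through to the final answer.)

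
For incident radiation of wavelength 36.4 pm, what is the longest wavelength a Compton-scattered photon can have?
41.2526 pm (at θ = 180°)

The Compton shift is Δλ = λ_C(1 − cos θ).

Since cos θ ranges from −1 to 1, the factor (1 − cos θ) ranges from 0 to 2; the maximum shift occurs at θ = 180° (backscattering):
Δλ_max = 2λ_C = 2 × 2.4263 pm = 4.8526 pm

Maximum scattered wavelength:
λ'_max = λ₀ + Δλ_max = 36.4 + 4.8526 = 41.2526 pm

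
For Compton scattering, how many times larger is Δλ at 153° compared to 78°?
153° produces the larger shift by a factor of 2.387

Calculate both shifts using Δλ = λ_C(1 - cos θ):

For θ₁ = 78°:
Δλ₁ = 2.4263 × (1 - cos(78°))
Δλ₁ = 2.4263 × 0.7921
Δλ₁ = 1.9219 pm

For θ₂ = 153°:
Δλ₂ = 2.4263 × (1 - cos(153°))
Δλ₂ = 2.4263 × 1.8910
Δλ₂ = 4.5882 pm

The 153° angle produces the larger shift.
Ratio: 4.5882/1.9219 = 2.387

(Intermediate values are shown rounded; full precision is carried through to the final answer.)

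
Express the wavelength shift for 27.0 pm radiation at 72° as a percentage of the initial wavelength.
6.2094%

Calculate the Compton shift:
Δλ = λ_C(1 - cos(72°))
Δλ = 2.4263 × (1 - cos(72°))
Δλ = 2.4263 × 0.6910
Δλ = 1.6765 pm

Percentage change:
(Δλ/λ₀) × 100 = (1.6765/27.0) × 100
= 6.2094%

(Intermediate values are shown rounded; full precision is carried through to the final answer.)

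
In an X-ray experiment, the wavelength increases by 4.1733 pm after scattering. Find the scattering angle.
136.06°

From the Compton formula Δλ = λ_C(1 - cos θ), we can solve for θ:

cos θ = 1 - Δλ/λ_C

Given:
- Δλ = 4.1733 pm
- λ_C = h/(m_e·c) ≈ 2.42631024 pm

cos θ = 1 - 4.1733/2.42631024
cos θ = 1 - 1.720019
cos θ = -0.720019

θ = arccos(-0.720019)
θ = 136.06°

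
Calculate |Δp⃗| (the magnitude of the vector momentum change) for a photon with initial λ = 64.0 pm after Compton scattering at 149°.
1.9298e-23 kg·m/s

Photon momentum magnitude is p = h/λ.

Initial momentum:
p₀ = h/λ = 6.6261e-34/6.4000e-11 = 1.0353e-23 kg·m/s

After scattering:
λ' = λ + Δλ = 64.0 + 4.5061 = 68.5061 pm
p' = h/λ' = 6.6261e-34/6.8506e-11 = 9.6722e-24 kg·m/s

Momentum is a vector; the scattered photon's direction makes angle θ = 149° with the incident direction. The magnitude of the vector change Δp⃗ = p⃗₀ − p⃗' is found from the law of cosines:
|Δp⃗|² = p₀² + p'² − 2p₀p'cos θ
|Δp⃗|² = (1.0353e-23)² + (9.6722e-24)² − 2·1.0353e-23·9.6722e-24·cos(149°)
|Δp⃗| = 1.9298e-23 kg·m/s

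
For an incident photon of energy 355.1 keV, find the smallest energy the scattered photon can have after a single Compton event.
148.5882 keV (at θ = 180°)

The scattered photon has minimum energy when its wavelength is maximum, i.e., when the Compton shift Δλ = λ_C(1 − cos θ) is maximum. This occurs at θ = 180° (backscattering), giving Δλ_max = 2λ_C = 4.8526 pm.

Initial wavelength: λ₀ = hc/E₀ = 3.4915 pm
Maximum final wavelength: λ'_max = λ₀ + 2λ_C = 3.4915 + 4.8526 = 8.3441 pm
Minimum final energy: E'_min = hc/λ'_max = 148.5882 keV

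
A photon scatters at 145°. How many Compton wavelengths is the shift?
1.8192 λ_C

The Compton shift formula is:
Δλ = λ_C(1 - cos θ)

Dividing both sides by λ_C:
Δλ/λ_C = 1 - cos θ

For θ = 145°:
Δλ/λ_C = 1 - cos(145°)
Δλ/λ_C = 1 - -0.8192
Δλ/λ_C = 1.8192

This means the shift is 1.8192 × λ_C = 4.4138 pm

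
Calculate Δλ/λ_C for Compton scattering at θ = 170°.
1.9848 λ_C

The Compton shift formula is:
Δλ = λ_C(1 - cos θ)

Dividing both sides by λ_C:
Δλ/λ_C = 1 - cos θ

For θ = 170°:
Δλ/λ_C = 1 - cos(170°)
Δλ/λ_C = 1 - -0.9848
Δλ/λ_C = 1.9848

This means the shift is 1.9848 × λ_C = 4.8158 pm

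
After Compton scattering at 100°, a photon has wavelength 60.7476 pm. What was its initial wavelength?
57.9000 pm

From λ' = λ + Δλ, we have λ = λ' - Δλ

First calculate the Compton shift:
Δλ = λ_C(1 - cos θ)
Δλ = 2.4263 × (1 - cos(100°))
Δλ = 2.4263 × 1.1736
Δλ = 2.8476 pm

Initial wavelength:
λ = λ' - Δλ
λ = 60.7476 - 2.8476
λ = 57.9000 pm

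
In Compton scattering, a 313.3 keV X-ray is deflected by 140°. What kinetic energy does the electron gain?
162.8764 keV

By energy conservation: K_e = E_initial - E_final

First find the scattered photon energy:
Initial wavelength: λ = hc/E = 3.9574 pm
Compton shift: Δλ = λ_C(1 - cos(140°)) = 4.2850 pm
Final wavelength: λ' = 3.9574 + 4.2850 = 8.2423 pm
Final photon energy: E' = hc/λ' = 150.4236 keV

Electron kinetic energy:
K_e = E - E' = 313.3000 - 150.4236 = 162.8764 keV

(Intermediate values are shown rounded; full precision is carried through to the final answer.)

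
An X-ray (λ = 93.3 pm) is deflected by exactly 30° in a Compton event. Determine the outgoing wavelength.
93.6251 pm

Using the Compton formula: λ' = λ + λ_C(1 − cos θ)

For θ = 30°, cos θ = √3/2 (exact) ≈ 0.8660, so:
1 − cos 30° = 1 − (√3/2) ≈ 0.1340

Δλ = λ_C × 0.1340 = 2.4263 × 0.1340 = 0.3251 pm

λ' = 93.3 + 0.3251 = 93.6251 pm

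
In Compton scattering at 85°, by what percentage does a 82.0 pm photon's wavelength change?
2.7010%

Calculate the Compton shift:
Δλ = λ_C(1 - cos(85°))
Δλ = 2.4263 × (1 - cos(85°))
Δλ = 2.4263 × 0.9128
Δλ = 2.2148 pm

Percentage change:
(Δλ/λ₀) × 100 = (2.2148/82.0) × 100
= 2.7010%

(Intermediate values are shown rounded; full precision is carried through to the final answer.)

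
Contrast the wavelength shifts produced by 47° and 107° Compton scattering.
107° produces the larger shift by a factor of 4.064

Calculate both shifts using Δλ = λ_C(1 - cos θ):

For θ₁ = 47°:
Δλ₁ = 2.4263 × (1 - cos(47°))
Δλ₁ = 2.4263 × 0.3180
Δλ₁ = 0.7716 pm

For θ₂ = 107°:
Δλ₂ = 2.4263 × (1 - cos(107°))
Δλ₂ = 2.4263 × 1.2924
Δλ₂ = 3.1357 pm

The 107° angle produces the larger shift.
Ratio: 3.1357/0.7716 = 4.064

(Intermediate values are shown rounded; full precision is carried through to the final answer.)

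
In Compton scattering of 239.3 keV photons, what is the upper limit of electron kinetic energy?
115.7327 keV

Maximum energy transfer occurs at θ = 180° (backscattering).

Initial photon: E₀ = 239.3 keV → λ₀ = 5.1811 pm

Maximum Compton shift (at 180°):
Δλ_max = 2λ_C = 2 × 2.4263 = 4.8526 pm

Final wavelength:
λ' = 5.1811 + 4.8526 = 10.0337 pm

Minimum photon energy (maximum energy to electron):
E'_min = hc/λ' = 123.5673 keV

Maximum electron kinetic energy:
K_max = E₀ - E'_min = 239.3000 - 123.5673 = 115.7327 keV

(Intermediate values are shown rounded; full precision is carried through to the final answer.)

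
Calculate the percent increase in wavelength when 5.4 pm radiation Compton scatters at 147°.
82.6145%

Calculate the Compton shift:
Δλ = λ_C(1 - cos(147°))
Δλ = 2.4263 × (1 - cos(147°))
Δλ = 2.4263 × 1.8387
Δλ = 4.4612 pm

Percentage change:
(Δλ/λ₀) × 100 = (4.4612/5.4) × 100
= 82.6145%

(Intermediate values are shown rounded; full precision is carried through to the final answer.)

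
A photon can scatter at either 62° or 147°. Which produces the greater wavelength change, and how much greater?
147° produces the larger shift by a factor of 3.466

Calculate both shifts using Δλ = λ_C(1 - cos θ):

For θ₁ = 62°:
Δλ₁ = 2.4263 × (1 - cos(62°))
Δλ₁ = 2.4263 × 0.5305
Δλ₁ = 1.2872 pm

For θ₂ = 147°:
Δλ₂ = 2.4263 × (1 - cos(147°))
Δλ₂ = 2.4263 × 1.8387
Δλ₂ = 4.4612 pm

The 147° angle produces the larger shift.
Ratio: 4.4612/1.2872 = 3.466

(Intermediate values are shown rounded; full precision is carried through to the final answer.)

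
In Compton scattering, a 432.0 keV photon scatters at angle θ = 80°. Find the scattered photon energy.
254.3271 keV

First convert energy to wavelength:
λ = hc/E, with hc ≈ 1239.842 keV·pm (i.e. 1239.842 eV·nm)

For E = 432.0 keV = 432000 eV:
λ = 1239.842 keV·pm / 432.0 keV
λ = 2.8700 pm

Calculate the Compton shift:
Δλ = λ_C(1 - cos(80°)) = 2.4263 × 0.8264
Δλ = 2.0050 pm

Final wavelength:
λ' = 2.8700 + 2.0050 = 4.8750 pm

Final energy:
E' = hc/λ' = 1239.842 / 4.8750 = 254.3271 keV

(Intermediate values are shown rounded; full precision is carried through to the final answer.)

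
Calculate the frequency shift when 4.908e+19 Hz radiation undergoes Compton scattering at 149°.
2.084e+19 Hz (decrease)

Convert frequency to wavelength (c = 299792458 m/s):
λ₀ = c/f₀ = 299792458/4.908e+19 = 6.1082408e-12 m = 6.1082 pm

Calculate Compton shift:
Δλ = λ_C(1 - cos(149°)) = 4.5061 pm

Final wavelength:
λ' = λ₀ + Δλ = 6.1082 + 4.5061 = 10.6143 pm

Final frequency:
f' = c/λ' = 299792458/1.0614305e-11 = 2.8244191e+19 Hz

Frequency shift (decrease):
Δf = f₀ - f' = 4.908e+19 - 2.8244191e+19 = 2.084e+19 Hz

(Intermediate values are shown rounded; full precision is carried through to the final answer.)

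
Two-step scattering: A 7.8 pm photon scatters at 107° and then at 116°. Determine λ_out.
14.4256 pm

Apply Compton shift twice:

First scattering at θ₁ = 107°:
Δλ₁ = λ_C(1 - cos(107°))
Δλ₁ = 2.4263 × 1.2924
Δλ₁ = 3.1357 pm

After first scattering:
λ₁ = 7.8 + 3.1357 = 10.9357 pm

Second scattering at θ₂ = 116°:
Δλ₂ = λ_C(1 - cos(116°))
Δλ₂ = 2.4263 × 1.4384
Δλ₂ = 3.4899 pm

Final wavelength:
λ₂ = 10.9357 + 3.4899 = 14.4256 pm

Total shift: Δλ_total = 3.1357 + 3.4899 = 6.6256 pm

(Intermediate values are shown rounded; full precision is carried through to the final answer.)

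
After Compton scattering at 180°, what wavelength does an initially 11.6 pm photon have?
16.4526 pm

Using the Compton formula: λ' = λ + λ_C(1 − cos θ)

For θ = 180°, cos θ = -1 (exact) = -1.0000, so:
1 − cos 180° = 1 − (-1) = 2.0000

Δλ = λ_C × 2.0000 = 2.4263 × 2.0000 = 4.8526 pm

λ' = 11.6 + 4.8526 = 16.4526 pm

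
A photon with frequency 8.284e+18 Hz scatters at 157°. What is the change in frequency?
9.450e+17 Hz (decrease)

Convert frequency to wavelength (c = 299792458 m/s):
λ₀ = c/f₀ = 299792458/8.284e+18 = 3.6189336e-11 m = 36.1893 pm

Calculate Compton shift:
Δλ = λ_C(1 - cos(157°)) = 4.6597 pm

Final wavelength:
λ' = λ₀ + Δλ = 36.1893 + 4.6597 = 40.8491 pm

Final frequency:
f' = c/λ' = 299792458/4.0849076e-11 = 7.3390266e+18 Hz

Frequency shift (decrease):
Δf = f₀ - f' = 8.284e+18 - 7.3390266e+18 = 9.450e+17 Hz

(Intermediate values are shown rounded; full precision is carried through to the final answer.)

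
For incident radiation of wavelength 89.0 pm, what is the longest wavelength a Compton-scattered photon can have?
93.8526 pm (at θ = 180°)

The Compton shift is Δλ = λ_C(1 − cos θ).

Since cos θ ranges from −1 to 1, the factor (1 − cos θ) ranges from 0 to 2; the maximum shift occurs at θ = 180° (backscattering):
Δλ_max = 2λ_C = 2 × 2.4263 pm = 4.8526 pm

Maximum scattered wavelength:
λ'_max = λ₀ + Δλ_max = 89.0 + 4.8526 = 93.8526 pm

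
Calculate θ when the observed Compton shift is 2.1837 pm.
84.26°

From the Compton formula Δλ = λ_C(1 - cos θ), we can solve for θ:

cos θ = 1 - Δλ/λ_C

Given:
- Δλ = 2.1837 pm
- λ_C = h/(m_e·c) ≈ 2.42631024 pm

cos θ = 1 - 2.1837/2.42631024
cos θ = 1 - 0.900009
cos θ = 0.099991

θ = arccos(0.099991)
θ = 84.26°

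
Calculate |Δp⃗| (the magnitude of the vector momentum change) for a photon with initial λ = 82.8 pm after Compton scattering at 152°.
1.5124e-23 kg·m/s

Photon momentum magnitude is p = h/λ.

Initial momentum:
p₀ = h/λ = 6.6261e-34/8.2800e-11 = 8.0025e-24 kg·m/s

After scattering:
λ' = λ + Δλ = 82.8 + 4.5686 = 87.3686 pm
p' = h/λ' = 6.6261e-34/8.7369e-11 = 7.5840e-24 kg·m/s

Momentum is a vector; the scattered photon's direction makes angle θ = 152° with the incident direction. The magnitude of the vector change Δp⃗ = p⃗₀ − p⃗' is found from the law of cosines:
|Δp⃗|² = p₀² + p'² − 2p₀p'cos θ
|Δp⃗|² = (8.0025e-24)² + (7.5840e-24)² − 2·8.0025e-24·7.5840e-24·cos(152°)
|Δp⃗| = 1.5124e-23 kg·m/s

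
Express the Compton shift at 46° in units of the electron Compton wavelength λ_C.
0.3053 λ_C

The Compton shift formula is:
Δλ = λ_C(1 - cos θ)

Dividing both sides by λ_C:
Δλ/λ_C = 1 - cos θ

For θ = 46°:
Δλ/λ_C = 1 - cos(46°)
Δλ/λ_C = 1 - 0.6947
Δλ/λ_C = 0.3053

This means the shift is 0.3053 × λ_C = 0.7409 pm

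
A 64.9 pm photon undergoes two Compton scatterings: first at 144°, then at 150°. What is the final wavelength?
73.8168 pm

Apply Compton shift twice:

First scattering at θ₁ = 144°:
Δλ₁ = λ_C(1 - cos(144°))
Δλ₁ = 2.4263 × 1.8090
Δλ₁ = 4.3892 pm

After first scattering:
λ₁ = 64.9 + 4.3892 = 69.2892 pm

Second scattering at θ₂ = 150°:
Δλ₂ = λ_C(1 - cos(150°))
Δλ₂ = 2.4263 × 1.8660
Δλ₂ = 4.5276 pm

Final wavelength:
λ₂ = 69.2892 + 4.5276 = 73.8168 pm

Total shift: Δλ_total = 4.3892 + 4.5276 = 8.9168 pm

(Intermediate values are shown rounded; full precision is carried through to the final answer.)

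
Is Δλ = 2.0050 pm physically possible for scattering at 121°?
No, inconsistent

Calculate the expected shift for θ = 121°:

Δλ_expected = λ_C(1 - cos(121°))
Δλ_expected = 2.4263 × (1 - cos(121°))
Δλ_expected = 2.4263 × 1.5150
Δλ_expected = 3.6760 pm

Given shift: 2.0050 pm
Expected shift: 3.6760 pm
Difference: 1.6710 pm

The values do not match. The given shift corresponds to θ ≈ 80.0°, not 121°.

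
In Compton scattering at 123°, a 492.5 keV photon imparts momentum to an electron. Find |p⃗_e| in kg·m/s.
3.3284e-22 kg·m/s

The electron is initially at rest, so by conservation of momentum:
p⃗_e = p⃗₀ − p⃗'  (incident photon momentum minus scattered photon momentum)

Photon momentum magnitudes (p = h/λ = E/c):
λ₀ = hc/E₀ = 2.5174 pm → p₀ = h/λ₀ = 2.6321e-22 kg·m/s
Δλ = λ_C(1 − cos 123°) = 3.7478 pm
λ' = 6.2652 pm → p' = h/λ' = 1.0576e-22 kg·m/s

The scattered photon makes angle θ = 123° with the incident direction, so by the law of cosines:
|p⃗_e|² = p₀² + p'² − 2p₀p'cos θ
|p⃗_e|² = (2.6321e-22)² + (1.0576e-22)² − 2·2.6321e-22·1.0576e-22·cos(123°)
|p⃗_e| = 3.3284e-22 kg·m/s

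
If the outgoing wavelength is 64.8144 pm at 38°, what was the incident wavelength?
64.3000 pm

From λ' = λ + Δλ, we have λ = λ' - Δλ

First calculate the Compton shift:
Δλ = λ_C(1 - cos θ)
Δλ = 2.4263 × (1 - cos(38°))
Δλ = 2.4263 × 0.2120
Δλ = 0.5144 pm

Initial wavelength:
λ = λ' - Δλ
λ = 64.8144 - 0.5144
λ = 64.3000 pm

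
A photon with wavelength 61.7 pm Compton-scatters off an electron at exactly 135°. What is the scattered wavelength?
65.8420 pm

Using the Compton formula: λ' = λ + λ_C(1 − cos θ)

For θ = 135°, cos θ = -√2/2 (exact) ≈ -0.7071, so:
1 − cos 135° = 1 − (-√2/2) ≈ 1.7071

Δλ = λ_C × 1.7071 = 2.4263 × 1.7071 = 4.1420 pm

λ' = 61.7 + 4.1420 = 65.8420 pm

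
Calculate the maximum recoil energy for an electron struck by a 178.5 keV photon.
73.4154 keV

Maximum energy transfer occurs at θ = 180° (backscattering).

Initial photon: E₀ = 178.5 keV → λ₀ = 6.9459 pm

Maximum Compton shift (at 180°):
Δλ_max = 2λ_C = 2 × 2.4263 = 4.8526 pm

Final wavelength:
λ' = 6.9459 + 4.8526 = 11.7985 pm

Minimum photon energy (maximum energy to electron):
E'_min = hc/λ' = 105.0846 keV

Maximum electron kinetic energy:
K_max = E₀ - E'_min = 178.5000 - 105.0846 = 73.4154 keV

(Intermediate values are shown rounded; full precision is carried through to the final answer.)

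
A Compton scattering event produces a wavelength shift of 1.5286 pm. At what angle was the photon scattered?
68.29°

From the Compton formula Δλ = λ_C(1 - cos θ), we can solve for θ:

cos θ = 1 - Δλ/λ_C

Given:
- Δλ = 1.5286 pm
- λ_C = h/(m_e·c) ≈ 2.42631024 pm

cos θ = 1 - 1.5286/2.42631024
cos θ = 1 - 0.630010
cos θ = 0.369990

θ = arccos(0.369990)
θ = 68.29°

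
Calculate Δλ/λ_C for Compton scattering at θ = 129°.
1.6293 λ_C

The Compton shift formula is:
Δλ = λ_C(1 - cos θ)

Dividing both sides by λ_C:
Δλ/λ_C = 1 - cos θ

For θ = 129°:
Δλ/λ_C = 1 - cos(129°)
Δλ/λ_C = 1 - -0.6293
Δλ/λ_C = 1.6293

This means the shift is 1.6293 × λ_C = 3.9532 pm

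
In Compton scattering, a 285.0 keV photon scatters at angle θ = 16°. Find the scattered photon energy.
278.9726 keV

First convert energy to wavelength:
λ = hc/E, with hc ≈ 1239.842 keV·pm (i.e. 1239.842 eV·nm)

For E = 285.0 keV = 285000 eV:
λ = 1239.842 keV·pm / 285.0 keV
λ = 4.3503 pm

Calculate the Compton shift:
Δλ = λ_C(1 - cos(16°)) = 2.4263 × 0.0387
Δλ = 0.0940 pm

Final wavelength:
λ' = 4.3503 + 0.0940 = 4.4443 pm

Final energy:
E' = hc/λ' = 1239.842 / 4.4443 = 278.9726 keV

(Intermediate values are shown rounded; full precision is carried through to the final answer.)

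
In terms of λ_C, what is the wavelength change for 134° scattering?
1.6947 λ_C

The Compton shift formula is:
Δλ = λ_C(1 - cos θ)

Dividing both sides by λ_C:
Δλ/λ_C = 1 - cos θ

For θ = 134°:
Δλ/λ_C = 1 - cos(134°)
Δλ/λ_C = 1 - -0.6947
Δλ/λ_C = 1.6947

This means the shift is 1.6947 × λ_C = 4.1118 pm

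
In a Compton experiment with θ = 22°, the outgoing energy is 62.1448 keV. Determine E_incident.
62.7000 keV

Convert final energy to wavelength (hc ≈ 1239.842 keV·pm):
λ' = hc/E' = 1239.842 / 62.1448 = 19.9509 pm

Calculate the Compton shift:
Δλ = λ_C(1 - cos(22°))
Δλ = 2.4263 × (1 - cos(22°))
Δλ = 0.1767 pm

Initial wavelength:
λ = λ' - Δλ = 19.9509 - 0.1767 = 19.7742 pm

Initial energy:
E = hc/λ = 1239.842 / 19.7742 = 62.7000 keV

(Intermediate values are shown rounded; full precision is carried through to the final answer.)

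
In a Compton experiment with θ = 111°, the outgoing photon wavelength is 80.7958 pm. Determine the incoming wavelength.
77.5000 pm

From λ' = λ + Δλ, we have λ = λ' - Δλ

First calculate the Compton shift:
Δλ = λ_C(1 - cos θ)
Δλ = 2.4263 × (1 - cos(111°))
Δλ = 2.4263 × 1.3584
Δλ = 3.2958 pm

Initial wavelength:
λ = λ' - Δλ
λ = 80.7958 - 3.2958
λ = 77.5000 pm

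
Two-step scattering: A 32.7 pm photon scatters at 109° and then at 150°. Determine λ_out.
40.4438 pm

Apply Compton shift twice:

First scattering at θ₁ = 109°:
Δλ₁ = λ_C(1 - cos(109°))
Δλ₁ = 2.4263 × 1.3256
Δλ₁ = 3.2162 pm

After first scattering:
λ₁ = 32.7 + 3.2162 = 35.9162 pm

Second scattering at θ₂ = 150°:
Δλ₂ = λ_C(1 - cos(150°))
Δλ₂ = 2.4263 × 1.8660
Δλ₂ = 4.5276 pm

Final wavelength:
λ₂ = 35.9162 + 4.5276 = 40.4438 pm

Total shift: Δλ_total = 3.2162 + 4.5276 = 7.7438 pm

(Intermediate values are shown rounded; full precision is carried through to the final answer.)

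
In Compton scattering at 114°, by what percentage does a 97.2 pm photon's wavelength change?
3.5115%

Calculate the Compton shift:
Δλ = λ_C(1 - cos(114°))
Δλ = 2.4263 × (1 - cos(114°))
Δλ = 2.4263 × 1.4067
Δλ = 3.4132 pm

Percentage change:
(Δλ/λ₀) × 100 = (3.4132/97.2) × 100
= 3.5115%

(Intermediate values are shown rounded; full precision is carried through to the final answer.)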